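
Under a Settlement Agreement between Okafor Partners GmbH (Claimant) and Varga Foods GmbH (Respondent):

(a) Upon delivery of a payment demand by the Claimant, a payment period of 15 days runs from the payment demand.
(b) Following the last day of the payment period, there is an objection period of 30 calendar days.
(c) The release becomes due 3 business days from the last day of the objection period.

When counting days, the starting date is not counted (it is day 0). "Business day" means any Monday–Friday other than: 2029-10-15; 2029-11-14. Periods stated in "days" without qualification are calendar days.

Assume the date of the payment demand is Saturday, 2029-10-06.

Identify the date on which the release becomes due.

The last day of the payment period: 2029-10-06 + 15 days = 2029-10-21.
The last day of the objection period: 2029-10-21 + 30 days = 2029-11-20.
The date on which the release becomes due: 3 business days after Tuesday, 2029-11-20, skipping weekends — Nov 21, Nov 22, Nov 23 — lands on Friday, 2029-11-23.

2029-11-23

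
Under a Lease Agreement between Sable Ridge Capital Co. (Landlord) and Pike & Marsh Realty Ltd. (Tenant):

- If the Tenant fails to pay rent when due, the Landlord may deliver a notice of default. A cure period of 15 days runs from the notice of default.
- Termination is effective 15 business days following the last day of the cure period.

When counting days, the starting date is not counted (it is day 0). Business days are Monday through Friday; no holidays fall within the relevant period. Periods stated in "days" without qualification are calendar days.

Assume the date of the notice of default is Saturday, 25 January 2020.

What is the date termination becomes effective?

The last day of the cure period: 15 calendar days after 25 January 2020 is 9 February 2020.
The date termination becomes effective: counting 15 business days from Sunday, 9 February 2020 (Feb 10, Feb 11, Feb 12, Feb 13, …, Feb 26, Feb 27, Feb 28, skipping weekends) reaches Friday, 28 February 2020.

28 February 2020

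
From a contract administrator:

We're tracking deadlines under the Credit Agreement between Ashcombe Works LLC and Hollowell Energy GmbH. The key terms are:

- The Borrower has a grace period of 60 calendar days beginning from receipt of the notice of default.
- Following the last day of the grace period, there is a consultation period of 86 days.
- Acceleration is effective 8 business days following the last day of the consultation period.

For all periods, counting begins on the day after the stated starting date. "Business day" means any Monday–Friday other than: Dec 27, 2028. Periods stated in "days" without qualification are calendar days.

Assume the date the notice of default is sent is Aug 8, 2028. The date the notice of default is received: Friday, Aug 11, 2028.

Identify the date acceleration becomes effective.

The last day of the grace period: Aug 11, 2028 + 60 days = Oct 10, 2028.
The last day of the consultation period: Oct 10, 2028 + 86 days = Jan 4, 2029.
From Thursday, Jan 4, 2029, 8 business days (Jan 5, Jan 8, Jan 9, Jan 10, Jan 11, Jan 12, Jan 15, Jan 16, skipping weekends) brings us to Tuesday, Jan 16, 2029, which is the date acceleration becomes effective.

Jan 16, 2029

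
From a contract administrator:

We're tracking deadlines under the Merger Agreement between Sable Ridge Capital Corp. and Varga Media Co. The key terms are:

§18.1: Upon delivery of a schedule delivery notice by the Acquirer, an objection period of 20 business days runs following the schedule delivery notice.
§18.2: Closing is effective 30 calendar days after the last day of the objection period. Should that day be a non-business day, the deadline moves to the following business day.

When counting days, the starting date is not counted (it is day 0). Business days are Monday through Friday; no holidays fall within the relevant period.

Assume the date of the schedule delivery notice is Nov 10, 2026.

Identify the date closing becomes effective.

From Tuesday, Nov 10, 2026, 20 business days (Nov 11, Nov 12, Nov 13, Nov 16, …, Dec 4, Dec 7, Dec 8, skipping weekends) brings us to Tuesday, Dec 8, 2026, which is the last day of the objection period.
Adding 30 calendar days to Dec 8, 2026 gives Jan 7, 2027, which is the date closing becomes effective. Jan 7, 2027 is a Thursday, so no roll-forward applies.

Jan 7, 2027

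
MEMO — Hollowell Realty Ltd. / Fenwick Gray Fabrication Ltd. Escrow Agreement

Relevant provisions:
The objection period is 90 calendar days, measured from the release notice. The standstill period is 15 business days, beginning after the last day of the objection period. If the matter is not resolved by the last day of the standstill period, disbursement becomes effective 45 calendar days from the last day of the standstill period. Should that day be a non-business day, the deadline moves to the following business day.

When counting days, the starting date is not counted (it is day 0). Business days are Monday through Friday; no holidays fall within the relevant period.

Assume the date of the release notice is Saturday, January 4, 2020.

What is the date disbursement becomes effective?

The last day of the objection period: January 4, 2020 + 90 days = April 3, 2020.
The last day of the standstill period: counting 15 business days from Friday, April 3, 2020 (Apr 6, Apr 7, Apr 8, Apr 9, …, Apr 22, Apr 23, Apr 24, skipping weekends) reaches Friday, April 24, 2020.
The date disbursement becomes effective: 45 calendar days after April 24, 2020 is June 8, 2020. June 8, 2020 is a Monday, so no roll-forward applies.

June 8, 2020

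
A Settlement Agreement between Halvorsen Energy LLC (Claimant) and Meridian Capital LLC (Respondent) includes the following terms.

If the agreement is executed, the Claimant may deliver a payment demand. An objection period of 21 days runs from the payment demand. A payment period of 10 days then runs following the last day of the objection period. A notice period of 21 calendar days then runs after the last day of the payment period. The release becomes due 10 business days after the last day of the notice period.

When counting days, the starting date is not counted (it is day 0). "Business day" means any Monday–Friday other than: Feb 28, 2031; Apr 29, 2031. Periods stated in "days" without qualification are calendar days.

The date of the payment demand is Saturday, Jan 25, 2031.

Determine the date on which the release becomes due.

Apr 1, 2031

Adding 21 calendar days to Jan 25, 2031 gives Feb 15, 2031, which is the last day of the objection period.
The last day of the payment period: Feb 15, 2031 + 10 days = Feb 25, 2031.
Adding 21 calendar days to Feb 25, 2031 gives Mar 18, 2031, which is the last day of the notice period.
The date on which the release becomes due: 10 business days after Tuesday, Mar 18, 2031, skipping weekends — Mar 19, Mar 20, Mar 21, Mar 24, Mar 25, Mar 26, Mar 27, Mar 28, Mar 31, Apr 1 — lands on Tuesday, Apr 1, 2031.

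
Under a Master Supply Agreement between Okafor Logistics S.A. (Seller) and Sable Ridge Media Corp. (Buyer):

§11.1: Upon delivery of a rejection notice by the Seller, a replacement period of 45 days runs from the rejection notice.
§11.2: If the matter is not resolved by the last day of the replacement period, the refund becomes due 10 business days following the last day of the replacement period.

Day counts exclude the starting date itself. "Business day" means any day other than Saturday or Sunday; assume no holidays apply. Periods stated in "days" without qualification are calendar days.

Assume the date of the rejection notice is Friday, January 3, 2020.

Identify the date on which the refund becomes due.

March 2, 2020

The last day of the replacement period: 45 calendar days after January 3, 2020 is February 17, 2020.
The date on which the refund becomes due: counting 10 business days from Monday, February 17, 2020 (Feb 18, Feb 19, Feb 20, Feb 21, Feb 24, Feb 25, Feb 26, Feb 27, Feb 28, Mar 2, skipping weekends) reaches Monday, March 2, 2020.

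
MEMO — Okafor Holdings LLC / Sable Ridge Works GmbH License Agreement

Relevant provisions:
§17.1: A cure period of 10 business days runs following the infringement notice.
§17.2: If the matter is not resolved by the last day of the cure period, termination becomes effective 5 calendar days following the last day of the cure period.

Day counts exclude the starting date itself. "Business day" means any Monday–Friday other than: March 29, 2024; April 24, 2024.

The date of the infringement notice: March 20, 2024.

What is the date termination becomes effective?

April 9, 2024

From Wednesday, March 20, 2024, 10 business days (Mar 21, Mar 22, Mar 25, Mar 26, Mar 27, Mar 28, Apr 1, Apr 2, Apr 3, Apr 4, skipping weekends and the listed holiday on Mar 29) brings us to Thursday, April 4, 2024, which is the last day of the cure period.
Adding 5 calendar days to April 4, 2024 gives April 9, 2024, which is the date termination becomes effective.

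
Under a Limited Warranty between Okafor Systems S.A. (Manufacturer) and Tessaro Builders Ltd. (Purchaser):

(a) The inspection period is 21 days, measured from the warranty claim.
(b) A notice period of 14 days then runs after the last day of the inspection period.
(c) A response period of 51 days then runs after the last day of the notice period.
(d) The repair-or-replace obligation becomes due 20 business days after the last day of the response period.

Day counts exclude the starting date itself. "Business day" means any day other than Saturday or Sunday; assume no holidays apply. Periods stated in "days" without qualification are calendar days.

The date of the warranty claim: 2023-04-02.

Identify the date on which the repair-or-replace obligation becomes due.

Adding 21 calendar days to 2023-04-02 gives 2023-04-23, which is the last day of the inspection period.
The last day of the notice period: 2023-04-23 + 14 days = 2023-05-07.
Adding 51 calendar days to 2023-05-07 gives 2023-06-27, which is the last day of the response period.
The date on which the repair-or-replace obligation becomes due: counting 20 business days from Tuesday, 2023-06-27 (Jun 28, Jun 29, Jun 30, Jul 3, …, Jul 21, Jul 24, Jul 25, skipping weekends) reaches Tuesday, 2023-07-25.

2023-07-25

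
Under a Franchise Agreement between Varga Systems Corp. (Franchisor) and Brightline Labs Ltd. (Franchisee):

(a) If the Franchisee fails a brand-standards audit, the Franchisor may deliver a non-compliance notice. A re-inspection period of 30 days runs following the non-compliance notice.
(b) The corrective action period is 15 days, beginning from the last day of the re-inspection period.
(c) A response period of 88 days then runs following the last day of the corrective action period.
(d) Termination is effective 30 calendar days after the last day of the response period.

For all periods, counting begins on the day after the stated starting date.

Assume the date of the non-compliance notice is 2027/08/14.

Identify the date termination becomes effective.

2028/01/24

The last day of the re-inspection period: 2027/08/14 + 30 days = 2027/09/13.
Adding 15 calendar days to 2027/09/13 gives 2027/09/28, which is the last day of the corrective action period.
The last day of the response period: 2027/09/28 + 88 days = 2027/12/25.
Adding 30 calendar days to 2027/12/25 gives 2028/01/24, which is the date termination becomes effective.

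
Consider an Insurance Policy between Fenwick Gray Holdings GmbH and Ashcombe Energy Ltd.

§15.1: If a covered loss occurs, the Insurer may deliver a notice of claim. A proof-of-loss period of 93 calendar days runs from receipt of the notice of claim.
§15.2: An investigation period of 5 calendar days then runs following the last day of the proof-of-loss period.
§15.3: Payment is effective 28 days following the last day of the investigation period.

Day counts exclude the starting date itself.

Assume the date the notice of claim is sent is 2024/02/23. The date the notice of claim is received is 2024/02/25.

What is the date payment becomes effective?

2024/06/30

Adding 93 calendar days to 2024/02/25 gives 2024/05/28, which is the last day of the proof-of-loss period.
Adding 5 calendar days to 2024/05/28 gives 2024/06/02, which is the last day of the investigation period.
The date payment becomes effective: 28 calendar days after 2024/06/02 is 2024/06/30.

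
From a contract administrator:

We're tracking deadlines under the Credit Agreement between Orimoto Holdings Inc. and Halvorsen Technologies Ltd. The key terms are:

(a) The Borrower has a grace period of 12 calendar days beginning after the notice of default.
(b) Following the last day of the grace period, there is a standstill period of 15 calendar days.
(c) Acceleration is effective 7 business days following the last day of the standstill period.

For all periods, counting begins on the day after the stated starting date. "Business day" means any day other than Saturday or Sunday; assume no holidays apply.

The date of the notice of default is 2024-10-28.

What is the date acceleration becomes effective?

The last day of the grace period: 2024-10-28 + 12 days = 2024-11-09.
Adding 15 calendar days to 2024-11-09 gives 2024-11-24, which is the last day of the standstill period.
The date acceleration becomes effective: counting 7 business days from Sunday, 2024-11-24 (Nov 25, Nov 26, Nov 27, Nov 28, Nov 29, Dec 2, Dec 3, skipping weekends) reaches Tuesday, 2024-12-03.

2024-12-03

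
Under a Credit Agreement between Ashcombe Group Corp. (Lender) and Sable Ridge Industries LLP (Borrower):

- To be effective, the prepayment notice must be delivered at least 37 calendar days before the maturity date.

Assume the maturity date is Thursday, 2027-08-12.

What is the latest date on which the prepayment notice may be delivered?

2027-08-12 minus 37 days is 2027-07-06.

2027-07-06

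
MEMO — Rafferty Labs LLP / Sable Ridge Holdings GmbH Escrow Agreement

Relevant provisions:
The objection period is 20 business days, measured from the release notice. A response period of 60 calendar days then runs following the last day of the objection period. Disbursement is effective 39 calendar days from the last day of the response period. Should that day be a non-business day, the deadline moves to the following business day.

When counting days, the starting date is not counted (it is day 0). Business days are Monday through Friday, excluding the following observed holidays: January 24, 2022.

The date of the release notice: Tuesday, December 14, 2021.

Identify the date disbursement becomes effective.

From Tuesday, December 14, 2021, 20 business days (Dec 15, Dec 16, Dec 17, Dec 20, …, Jan 7, Jan 10, Jan 11, skipping weekends) brings us to Tuesday, January 11, 2022, which is the last day of the objection period.
The last day of the response period: January 11, 2022 + 60 days = March 12, 2022.
The date disbursement becomes effective: March 12, 2022 + 39 days = April 20, 2022. April 20, 2022 is a Wednesday and is not a listed holiday, so no roll-forward applies.

April 20, 2022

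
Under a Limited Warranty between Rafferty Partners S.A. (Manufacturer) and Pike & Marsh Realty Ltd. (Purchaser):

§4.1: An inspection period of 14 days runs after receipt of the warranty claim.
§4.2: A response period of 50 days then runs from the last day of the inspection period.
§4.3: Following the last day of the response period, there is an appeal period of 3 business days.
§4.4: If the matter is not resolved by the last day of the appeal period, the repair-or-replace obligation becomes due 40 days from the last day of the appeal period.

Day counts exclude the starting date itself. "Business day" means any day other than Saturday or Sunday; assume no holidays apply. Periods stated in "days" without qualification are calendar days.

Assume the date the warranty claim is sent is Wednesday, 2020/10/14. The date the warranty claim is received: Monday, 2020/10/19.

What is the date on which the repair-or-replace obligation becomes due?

2021/02/03

Adding 14 calendar days to 2020/10/19 gives 2020/11/02, which is the last day of the inspection period.
The last day of the response period: 50 calendar days after 2020/11/02 is 2020/12/22.
The last day of the appeal period: counting 3 business days from Tuesday, 2020/12/22 (Dec 23, Dec 24, Dec 25, skipping weekends) reaches Friday, 2020/12/25.
The date on which the repair-or-replace obligation becomes due: 40 calendar days after 2020/12/25 is 2021/02/03.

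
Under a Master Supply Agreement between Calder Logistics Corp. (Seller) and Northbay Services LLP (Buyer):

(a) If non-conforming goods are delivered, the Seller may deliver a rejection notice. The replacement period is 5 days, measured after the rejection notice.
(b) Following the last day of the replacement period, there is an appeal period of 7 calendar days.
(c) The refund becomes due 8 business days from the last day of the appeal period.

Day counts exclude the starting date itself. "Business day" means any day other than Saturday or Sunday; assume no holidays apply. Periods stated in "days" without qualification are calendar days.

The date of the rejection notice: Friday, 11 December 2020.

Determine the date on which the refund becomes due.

The last day of the replacement period: 5 calendar days after 11 December 2020 is 16 December 2020.
The last day of the appeal period: 7 calendar days after 16 December 2020 is 23 December 2020.
The date on which the refund becomes due: counting 8 business days from Wednesday, 23 December 2020 (Dec 24, Dec 25, Dec 28, Dec 29, Dec 30, Dec 31, Jan 1, Jan 4, skipping weekends) reaches Monday, 4 January 2021.

4 January 2021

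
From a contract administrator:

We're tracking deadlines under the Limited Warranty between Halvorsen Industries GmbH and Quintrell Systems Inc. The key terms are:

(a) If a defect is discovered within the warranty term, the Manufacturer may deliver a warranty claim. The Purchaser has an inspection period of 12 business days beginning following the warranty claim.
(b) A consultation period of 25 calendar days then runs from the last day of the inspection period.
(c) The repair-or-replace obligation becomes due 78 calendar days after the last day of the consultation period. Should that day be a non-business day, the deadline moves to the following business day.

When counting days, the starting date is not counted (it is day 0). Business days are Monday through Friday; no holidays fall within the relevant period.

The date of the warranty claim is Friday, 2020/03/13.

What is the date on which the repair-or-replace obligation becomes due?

The last day of the inspection period: 12 business days after Friday, 2020/03/13, skipping weekends — Mar 16, Mar 17, Mar 18, Mar 19, …, Mar 27, Mar 30, Mar 31 — lands on Tuesday, 2020/03/31.
Adding 25 calendar days to 2020/03/31 gives 2020/04/25, which is the last day of the consultation period.
Adding 78 calendar days to 2020/04/25 gives 2020/07/12, which is the date on which the repair-or-replace obligation becomes due. That falls on a Sunday, so it rolls to the next business day, Monday, 2020/07/13.

2020/07/13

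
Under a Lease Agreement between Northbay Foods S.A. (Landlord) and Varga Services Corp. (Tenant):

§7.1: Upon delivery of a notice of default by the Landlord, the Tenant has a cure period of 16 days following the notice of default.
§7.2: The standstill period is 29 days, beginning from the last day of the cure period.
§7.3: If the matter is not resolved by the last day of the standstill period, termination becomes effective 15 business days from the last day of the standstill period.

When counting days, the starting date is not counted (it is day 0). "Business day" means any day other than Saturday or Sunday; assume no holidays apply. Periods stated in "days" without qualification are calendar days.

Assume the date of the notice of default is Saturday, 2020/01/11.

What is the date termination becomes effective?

Adding 16 calendar days to 2020/01/11 gives 2020/01/27, which is the last day of the cure period.
The last day of the standstill period: 2020/01/27 + 29 days = 2020/02/25.
The date termination becomes effective: 15 business days after Tuesday, 2020/02/25, skipping weekends — Feb 26, Feb 27, Feb 28, Mar 2, …, Mar 13, Mar 16, Mar 17 — lands on Tuesday, 2020/03/17.

2020/03/17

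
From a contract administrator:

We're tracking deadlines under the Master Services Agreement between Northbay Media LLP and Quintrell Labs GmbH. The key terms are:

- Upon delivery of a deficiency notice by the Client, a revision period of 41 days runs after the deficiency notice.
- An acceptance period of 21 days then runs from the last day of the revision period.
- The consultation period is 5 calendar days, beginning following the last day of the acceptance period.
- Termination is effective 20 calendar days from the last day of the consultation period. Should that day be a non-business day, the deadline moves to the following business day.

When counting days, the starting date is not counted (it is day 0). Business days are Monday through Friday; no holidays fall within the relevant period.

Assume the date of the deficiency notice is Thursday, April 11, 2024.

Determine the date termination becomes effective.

July 8, 2024

Adding 41 calendar days to April 11, 2024 gives May 22, 2024, which is the last day of the revision period.
The last day of the acceptance period: 21 calendar days after May 22, 2024 is June 12, 2024.
The last day of the consultation period: 5 calendar days after June 12, 2024 is June 17, 2024.
Adding 20 calendar days to June 17, 2024 gives July 7, 2024, which is the date termination becomes effective. That falls on a Sunday, so it rolls to the next business day, Monday, July 8, 2024.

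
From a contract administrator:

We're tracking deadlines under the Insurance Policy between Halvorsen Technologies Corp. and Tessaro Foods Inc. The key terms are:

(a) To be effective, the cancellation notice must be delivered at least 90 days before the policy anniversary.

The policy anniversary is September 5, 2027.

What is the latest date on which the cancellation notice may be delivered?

September 5, 2027 minus 90 days is June 7, 2027.

June 7, 2027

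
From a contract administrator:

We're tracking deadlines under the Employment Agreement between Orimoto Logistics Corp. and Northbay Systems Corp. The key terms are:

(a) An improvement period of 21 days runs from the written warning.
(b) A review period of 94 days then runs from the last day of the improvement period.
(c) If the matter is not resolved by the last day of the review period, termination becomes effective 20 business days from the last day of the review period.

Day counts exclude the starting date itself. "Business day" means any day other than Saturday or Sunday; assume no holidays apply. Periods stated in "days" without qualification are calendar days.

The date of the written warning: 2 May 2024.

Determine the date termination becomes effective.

The last day of the improvement period: 21 calendar days after 2 May 2024 is 23 May 2024.
The last day of the review period: 94 calendar days after 23 May 2024 is 25 August 2024.
The date termination becomes effective: 20 business days after Sunday, 25 August 2024, skipping weekends — Aug 26, Aug 27, Aug 28, Aug 29, …, Sep 18, Sep 19, Sep 20 — lands on Friday, 20 September 2024.

20 September 2024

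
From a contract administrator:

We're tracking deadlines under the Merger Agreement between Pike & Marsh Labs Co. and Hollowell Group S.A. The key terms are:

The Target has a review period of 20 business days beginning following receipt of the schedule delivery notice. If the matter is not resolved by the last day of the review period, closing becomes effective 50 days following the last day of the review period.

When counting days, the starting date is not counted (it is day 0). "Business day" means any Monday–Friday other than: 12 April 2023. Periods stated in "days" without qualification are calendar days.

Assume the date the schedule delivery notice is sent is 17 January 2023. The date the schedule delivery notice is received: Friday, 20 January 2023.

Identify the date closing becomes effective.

The last day of the review period: 20 business days after Friday, 20 January 2023, skipping weekends — Jan 23, Jan 24, Jan 25, Jan 26, …, Feb 15, Feb 16, Feb 17 — lands on Friday, 17 February 2023.
The date closing becomes effective: 50 calendar days after 17 February 2023 is 8 April 2023.

8 April 2023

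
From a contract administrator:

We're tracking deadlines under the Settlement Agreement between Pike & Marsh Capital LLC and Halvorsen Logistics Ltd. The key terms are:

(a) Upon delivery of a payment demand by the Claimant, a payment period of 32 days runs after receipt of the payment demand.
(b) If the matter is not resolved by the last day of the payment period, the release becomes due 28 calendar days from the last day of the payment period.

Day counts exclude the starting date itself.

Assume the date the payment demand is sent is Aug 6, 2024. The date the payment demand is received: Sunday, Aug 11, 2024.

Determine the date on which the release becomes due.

Oct 10, 2024

The last day of the payment period: 32 calendar days after Aug 11, 2024 is Sep 12, 2024.
Adding 28 calendar days to Sep 12, 2024 gives Oct 10, 2024, which is the date on which the release becomes due.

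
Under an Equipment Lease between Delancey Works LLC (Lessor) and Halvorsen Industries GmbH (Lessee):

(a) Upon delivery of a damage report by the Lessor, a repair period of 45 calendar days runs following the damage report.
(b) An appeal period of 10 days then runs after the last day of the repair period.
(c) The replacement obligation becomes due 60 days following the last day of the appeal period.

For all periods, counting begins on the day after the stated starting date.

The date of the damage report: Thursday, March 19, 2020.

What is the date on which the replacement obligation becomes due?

July 12, 2020

Adding 45 calendar days to March 19, 2020 gives May 3, 2020, which is the last day of the repair period.
The last day of the appeal period: 10 calendar days after May 3, 2020 is May 13, 2020.
The date on which the replacement obligation becomes due: May 13, 2020 + 60 days = July 12, 2020.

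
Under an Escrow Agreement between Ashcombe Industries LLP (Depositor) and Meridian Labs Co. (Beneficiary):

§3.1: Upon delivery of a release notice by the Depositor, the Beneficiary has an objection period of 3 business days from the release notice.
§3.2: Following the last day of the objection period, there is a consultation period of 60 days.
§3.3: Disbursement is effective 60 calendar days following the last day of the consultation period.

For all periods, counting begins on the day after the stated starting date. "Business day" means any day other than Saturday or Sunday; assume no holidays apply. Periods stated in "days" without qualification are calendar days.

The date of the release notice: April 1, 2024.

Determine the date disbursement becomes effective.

From Monday, April 1, 2024, 3 business days (Apr 2, Apr 3, Apr 4, skipping weekends) brings us to Thursday, April 4, 2024, which is the last day of the objection period.
The last day of the consultation period: April 4, 2024 + 60 days = June 3, 2024.
Adding 60 calendar days to June 3, 2024 gives August 2, 2024, which is the date disbursement becomes effective.

August 2, 2024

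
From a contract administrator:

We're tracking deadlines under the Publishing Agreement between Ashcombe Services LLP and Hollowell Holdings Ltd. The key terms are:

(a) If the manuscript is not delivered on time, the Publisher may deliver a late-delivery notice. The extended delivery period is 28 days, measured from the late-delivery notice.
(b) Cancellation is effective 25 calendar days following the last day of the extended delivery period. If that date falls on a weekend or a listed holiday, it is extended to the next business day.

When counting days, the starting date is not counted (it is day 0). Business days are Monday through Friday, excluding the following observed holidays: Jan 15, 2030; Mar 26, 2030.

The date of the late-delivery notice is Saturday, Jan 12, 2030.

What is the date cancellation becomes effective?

The last day of the extended delivery period: Jan 12, 2030 + 28 days = Feb 9, 2030.
The date cancellation becomes effective: 25 calendar days after Feb 9, 2030 is Mar 6, 2030. Mar 6, 2030 is a Wednesday and is not a listed holiday, so no roll-forward applies.

Mar 6, 2030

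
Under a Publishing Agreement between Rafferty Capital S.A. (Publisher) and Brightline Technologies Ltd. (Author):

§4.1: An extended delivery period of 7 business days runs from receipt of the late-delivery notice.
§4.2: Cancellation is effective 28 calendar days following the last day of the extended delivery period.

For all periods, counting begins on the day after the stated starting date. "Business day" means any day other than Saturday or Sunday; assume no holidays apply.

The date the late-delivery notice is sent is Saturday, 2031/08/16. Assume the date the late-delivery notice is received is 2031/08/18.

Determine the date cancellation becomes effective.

From Monday, 2031/08/18, 7 business days (Aug 19, Aug 20, Aug 21, Aug 22, Aug 25, Aug 26, Aug 27, skipping weekends) brings us to Wednesday, 2031/08/27, which is the last day of the extended delivery period.
The date cancellation becomes effective: 28 calendar days after 2031/08/27 is 2031/09/24.

2031/09/24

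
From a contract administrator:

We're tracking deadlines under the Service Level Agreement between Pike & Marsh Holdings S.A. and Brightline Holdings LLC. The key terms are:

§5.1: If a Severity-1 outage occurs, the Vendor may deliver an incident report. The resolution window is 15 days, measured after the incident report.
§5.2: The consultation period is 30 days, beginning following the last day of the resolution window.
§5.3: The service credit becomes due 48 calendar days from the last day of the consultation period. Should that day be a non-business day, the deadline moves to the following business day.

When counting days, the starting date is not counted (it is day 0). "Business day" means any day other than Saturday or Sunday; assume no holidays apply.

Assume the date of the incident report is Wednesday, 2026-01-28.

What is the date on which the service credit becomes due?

2026-05-01

The last day of the resolution window: 2026-01-28 + 15 days = 2026-02-12.
Adding 30 calendar days to 2026-02-12 gives 2026-03-14, which is the last day of the consultation period.
The date on which the service credit becomes due: 48 calendar days after 2026-03-14 is 2026-05-01. 2026-05-01 is a Friday, so no roll-forward applies.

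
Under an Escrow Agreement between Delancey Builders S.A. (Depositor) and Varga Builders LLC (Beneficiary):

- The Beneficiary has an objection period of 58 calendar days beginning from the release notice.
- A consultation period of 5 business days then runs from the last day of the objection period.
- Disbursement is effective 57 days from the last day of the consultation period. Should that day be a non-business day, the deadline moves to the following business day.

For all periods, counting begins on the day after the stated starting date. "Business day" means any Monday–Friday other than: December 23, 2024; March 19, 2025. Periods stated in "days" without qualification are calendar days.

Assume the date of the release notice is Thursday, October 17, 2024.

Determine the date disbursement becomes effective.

Adding 58 calendar days to October 17, 2024 gives December 14, 2024, which is the last day of the objection period.
The last day of the consultation period: counting 5 business days from Saturday, December 14, 2024 (Dec 16, Dec 17, Dec 18, Dec 19, Dec 20, skipping weekends) reaches Friday, December 20, 2024.
Adding 57 calendar days to December 20, 2024 gives February 15, 2025, which is the date disbursement becomes effective. That falls on a Saturday, so it rolls to the next business day, Monday, February 17, 2025.

February 17, 2025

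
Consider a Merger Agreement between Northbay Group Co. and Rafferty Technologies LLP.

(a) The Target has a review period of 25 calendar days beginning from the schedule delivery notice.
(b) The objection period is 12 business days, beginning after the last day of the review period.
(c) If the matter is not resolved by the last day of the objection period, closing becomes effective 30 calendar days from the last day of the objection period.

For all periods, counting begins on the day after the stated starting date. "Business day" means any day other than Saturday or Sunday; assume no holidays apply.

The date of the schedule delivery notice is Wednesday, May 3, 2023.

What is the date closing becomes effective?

Adding 25 calendar days to May 3, 2023 gives May 28, 2023, which is the last day of the review period.
The last day of the objection period: 12 business days after Sunday, May 28, 2023, skipping weekends — May 29, May 30, May 31, Jun 1, …, Jun 9, Jun 12, Jun 13 — lands on Tuesday, Jun 13, 2023.
The date closing becomes effective: 30 calendar days after Jun 13, 2023 is Jul 13, 2023.

Jul 13, 2023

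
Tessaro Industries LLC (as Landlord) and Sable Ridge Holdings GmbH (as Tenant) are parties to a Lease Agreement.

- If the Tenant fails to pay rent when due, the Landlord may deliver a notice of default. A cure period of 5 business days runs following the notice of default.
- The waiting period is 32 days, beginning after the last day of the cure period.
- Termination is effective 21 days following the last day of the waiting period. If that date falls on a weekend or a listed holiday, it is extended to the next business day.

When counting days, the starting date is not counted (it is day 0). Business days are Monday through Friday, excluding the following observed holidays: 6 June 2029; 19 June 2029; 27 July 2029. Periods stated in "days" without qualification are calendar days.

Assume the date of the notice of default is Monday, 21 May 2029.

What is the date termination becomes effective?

20 July 2029

From Monday, 21 May 2029, 5 business days (May 22, May 23, May 24, May 25, May 28, skipping weekends) brings us to Monday, 28 May 2029, which is the last day of the cure period.
The last day of the waiting period: 32 calendar days after 28 May 2029 is 29 June 2029.
The date termination becomes effective: 21 calendar days after 29 June 2029 is 20 July 2029. 20 July 2029 is a Friday and is not a listed holiday, so no roll-forward applies.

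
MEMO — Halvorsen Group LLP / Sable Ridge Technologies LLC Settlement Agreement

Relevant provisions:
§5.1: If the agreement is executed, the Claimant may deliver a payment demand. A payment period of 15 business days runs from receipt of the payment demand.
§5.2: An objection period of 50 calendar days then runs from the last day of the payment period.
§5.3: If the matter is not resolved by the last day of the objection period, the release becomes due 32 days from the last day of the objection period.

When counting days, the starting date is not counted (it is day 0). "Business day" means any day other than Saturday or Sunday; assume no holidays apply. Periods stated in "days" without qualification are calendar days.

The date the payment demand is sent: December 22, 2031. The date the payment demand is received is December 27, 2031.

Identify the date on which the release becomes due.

April 7, 2032

The last day of the payment period: counting 15 business days from Saturday, December 27, 2031 (Dec 29, Dec 30, Dec 31, Jan 1, …, Jan 14, Jan 15, Jan 16, skipping weekends) reaches Friday, January 16, 2032.
The last day of the objection period: January 16, 2032 + 50 days = March 6, 2032.
The date on which the release becomes due: 32 calendar days after March 6, 2032 is April 7, 2032.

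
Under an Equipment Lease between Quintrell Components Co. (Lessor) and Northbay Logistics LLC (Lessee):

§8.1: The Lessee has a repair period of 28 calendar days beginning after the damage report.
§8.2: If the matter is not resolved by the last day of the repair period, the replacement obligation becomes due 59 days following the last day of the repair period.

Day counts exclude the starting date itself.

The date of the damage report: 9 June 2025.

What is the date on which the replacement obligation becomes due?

4 September 2025

The last day of the repair period: 9 June 2025 + 28 days = 7 July 2025.
Adding 59 calendar days to 7 July 2025 gives 4 September 2025, which is the date on which the replacement obligation becomes due.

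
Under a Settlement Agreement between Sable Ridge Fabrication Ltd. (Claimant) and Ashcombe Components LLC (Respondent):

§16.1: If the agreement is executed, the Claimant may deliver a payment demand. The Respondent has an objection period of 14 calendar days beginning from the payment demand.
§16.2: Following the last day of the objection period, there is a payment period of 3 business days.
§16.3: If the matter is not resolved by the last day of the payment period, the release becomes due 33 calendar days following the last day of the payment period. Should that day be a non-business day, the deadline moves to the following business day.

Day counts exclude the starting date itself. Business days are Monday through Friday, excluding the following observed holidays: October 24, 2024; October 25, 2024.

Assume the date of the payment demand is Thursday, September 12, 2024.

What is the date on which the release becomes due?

November 4, 2024

Adding 14 calendar days to September 12, 2024 gives September 26, 2024, which is the last day of the objection period.
From Thursday, September 26, 2024, 3 business days (Sep 27, Sep 30, Oct 1, skipping weekends) brings us to Tuesday, October 1, 2024, which is the last day of the payment period.
The date on which the release becomes due: 33 calendar days after October 1, 2024 is November 3, 2024. That falls on a Sunday, so it rolls to the next business day, Monday, November 4, 2024.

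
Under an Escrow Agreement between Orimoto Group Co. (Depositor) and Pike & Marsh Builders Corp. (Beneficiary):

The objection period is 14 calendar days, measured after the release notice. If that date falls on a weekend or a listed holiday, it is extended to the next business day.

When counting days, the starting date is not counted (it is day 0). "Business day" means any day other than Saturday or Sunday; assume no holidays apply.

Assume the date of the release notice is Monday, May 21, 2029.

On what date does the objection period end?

Adding 14 calendar days to May 21, 2029 gives June 4, 2029, which is the last day of the objection period. June 4, 2029 is a Monday, so no roll-forward applies.

June 4, 2029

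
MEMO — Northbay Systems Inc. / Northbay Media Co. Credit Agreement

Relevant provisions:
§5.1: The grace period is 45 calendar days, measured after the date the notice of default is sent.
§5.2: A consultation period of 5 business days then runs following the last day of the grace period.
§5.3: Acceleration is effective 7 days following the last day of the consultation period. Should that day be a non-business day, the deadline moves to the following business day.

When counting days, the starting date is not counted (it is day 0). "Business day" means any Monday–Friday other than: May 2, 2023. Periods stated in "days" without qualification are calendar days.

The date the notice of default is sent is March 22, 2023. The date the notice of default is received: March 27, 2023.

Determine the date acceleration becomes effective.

The last day of the grace period: 45 calendar days after March 22, 2023 is May 6, 2023.
From Saturday, May 6, 2023, 5 business days (May 8, May 9, May 10, May 11, May 12, skipping weekends) brings us to Friday, May 12, 2023, which is the last day of the consultation period.
The date acceleration becomes effective: 7 calendar days after May 12, 2023 is May 19, 2023. May 19, 2023 is a Friday and is not a listed holiday, so no roll-forward applies.

May 19, 2023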